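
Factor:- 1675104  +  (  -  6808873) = - 8483977  =  - 8483977^1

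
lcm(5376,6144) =43008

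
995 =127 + 868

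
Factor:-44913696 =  - 2^5*3^1*41^1*11411^1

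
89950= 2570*35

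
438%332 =106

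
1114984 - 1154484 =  - 39500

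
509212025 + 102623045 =611835070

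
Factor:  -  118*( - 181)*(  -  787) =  - 2^1*59^1*181^1*787^1 = -16808746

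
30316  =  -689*( - 44) 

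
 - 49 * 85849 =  - 4206601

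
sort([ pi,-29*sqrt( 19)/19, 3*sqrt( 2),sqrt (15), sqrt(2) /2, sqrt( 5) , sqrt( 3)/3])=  [ - 29 * sqrt( 19)/19, sqrt( 3 )/3,  sqrt( 2)/2,sqrt( 5 )  ,  pi, sqrt( 15), 3 * sqrt( 2) ]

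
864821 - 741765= 123056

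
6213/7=887  +  4/7 = 887.57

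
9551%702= 425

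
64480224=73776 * 874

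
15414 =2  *7707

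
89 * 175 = 15575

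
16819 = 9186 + 7633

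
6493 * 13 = 84409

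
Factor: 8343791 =8343791^1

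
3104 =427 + 2677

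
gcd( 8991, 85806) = 27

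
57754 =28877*2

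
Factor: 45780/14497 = 2^2*3^1 * 5^1*19^( - 1 ) = 60/19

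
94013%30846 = 1475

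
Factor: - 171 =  - 3^2*19^1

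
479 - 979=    - 500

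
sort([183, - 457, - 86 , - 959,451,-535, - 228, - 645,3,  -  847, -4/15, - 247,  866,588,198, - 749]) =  [ - 959,-847, - 749, - 645, - 535, -457 , - 247, - 228,- 86, - 4/15,3 , 183 , 198,451, 588,866 ] 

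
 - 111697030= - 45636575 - 66060455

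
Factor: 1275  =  3^1*5^2*17^1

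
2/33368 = 1/16684= 0.00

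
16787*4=67148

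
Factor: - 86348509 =-13^1*23^1 *487^1*593^1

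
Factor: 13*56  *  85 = 61880  =  2^3 * 5^1*7^1*13^1*17^1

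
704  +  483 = 1187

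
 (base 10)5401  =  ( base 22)B3B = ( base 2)1010100011001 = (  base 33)4VM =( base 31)5J7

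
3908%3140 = 768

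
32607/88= 370 + 47/88 = 370.53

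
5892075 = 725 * 8127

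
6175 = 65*95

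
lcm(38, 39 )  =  1482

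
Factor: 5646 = 2^1*3^1*941^1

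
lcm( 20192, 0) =0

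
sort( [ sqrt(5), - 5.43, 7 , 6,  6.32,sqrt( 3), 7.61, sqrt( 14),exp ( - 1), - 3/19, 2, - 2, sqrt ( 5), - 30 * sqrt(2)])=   [ - 30 * sqrt( 2 ) , - 5.43, - 2, - 3/19, exp( - 1),sqrt( 3), 2, sqrt(5), sqrt (5), sqrt (14 ), 6, 6.32, 7, 7.61 ]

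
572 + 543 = 1115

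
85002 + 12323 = 97325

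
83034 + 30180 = 113214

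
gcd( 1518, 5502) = 6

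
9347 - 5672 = 3675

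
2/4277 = 2/4277 = 0.00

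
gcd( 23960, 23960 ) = 23960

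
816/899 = 816/899 = 0.91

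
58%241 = 58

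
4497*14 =62958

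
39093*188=7349484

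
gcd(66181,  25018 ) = 1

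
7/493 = 7/493= 0.01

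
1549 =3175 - 1626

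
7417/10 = 741 + 7/10 = 741.70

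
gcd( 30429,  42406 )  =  7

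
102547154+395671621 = 498218775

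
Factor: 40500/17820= 5^2*11^(-1) = 25/11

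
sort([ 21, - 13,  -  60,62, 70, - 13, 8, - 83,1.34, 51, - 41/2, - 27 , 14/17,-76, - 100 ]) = [-100 , - 83, - 76, - 60, - 27, - 41/2,-13, - 13, 14/17, 1.34, 8, 21  ,  51, 62, 70]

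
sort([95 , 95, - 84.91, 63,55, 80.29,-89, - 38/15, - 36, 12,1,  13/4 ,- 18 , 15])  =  [ - 89, - 84.91, - 36,-18,  -  38/15,1, 13/4, 12, 15,55,63,80.29, 95,95]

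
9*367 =3303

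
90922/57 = 1595  +  7/57  =  1595.12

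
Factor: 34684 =2^2 * 13^1*23^1*29^1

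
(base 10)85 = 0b1010101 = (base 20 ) 45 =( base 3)10011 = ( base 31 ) 2n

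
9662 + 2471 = 12133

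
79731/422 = 188 + 395/422 = 188.94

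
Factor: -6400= - 2^8*5^2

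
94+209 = 303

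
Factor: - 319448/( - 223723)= 2^3*73^1*409^( - 1) = 584/409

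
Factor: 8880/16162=4440/8081 =2^3 * 3^1 * 5^1*37^1*8081^( - 1 ) 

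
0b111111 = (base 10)63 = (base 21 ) 30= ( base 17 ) 3c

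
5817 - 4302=1515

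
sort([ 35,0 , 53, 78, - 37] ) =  [-37, 0 , 35, 53,78]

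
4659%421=28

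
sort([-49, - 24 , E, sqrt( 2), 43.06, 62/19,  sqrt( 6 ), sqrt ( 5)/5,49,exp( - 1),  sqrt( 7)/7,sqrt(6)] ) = [ - 49, - 24, exp (- 1 ),  sqrt( 7) /7, sqrt( 5)/5, sqrt ( 2 ), sqrt( 6 ),  sqrt (6),E, 62/19, 43.06,49 ]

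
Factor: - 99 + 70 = - 29^1 = -29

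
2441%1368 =1073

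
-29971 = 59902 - 89873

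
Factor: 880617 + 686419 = 2^2*23^1 *17033^1 = 1567036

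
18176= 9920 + 8256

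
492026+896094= 1388120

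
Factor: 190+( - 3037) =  - 3^1*13^1 *73^1 = -  2847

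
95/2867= 95/2867 = 0.03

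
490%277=213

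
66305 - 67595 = - 1290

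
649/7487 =649/7487 = 0.09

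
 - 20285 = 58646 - 78931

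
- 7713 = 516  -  8229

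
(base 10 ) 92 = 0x5c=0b1011100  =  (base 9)112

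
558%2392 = 558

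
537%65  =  17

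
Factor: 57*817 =3^1*19^2*43^1  =  46569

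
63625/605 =105+20/121 = 105.17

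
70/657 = 70/657 =0.11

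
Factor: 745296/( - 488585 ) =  - 2^4*  3^1* 5^( - 1 )*19^( - 1)*37^(-1)* 139^( - 1)*15527^1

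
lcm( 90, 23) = 2070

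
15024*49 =736176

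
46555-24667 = 21888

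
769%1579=769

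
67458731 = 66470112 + 988619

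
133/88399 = 133/88399 = 0.00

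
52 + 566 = 618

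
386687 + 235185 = 621872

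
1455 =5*291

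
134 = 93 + 41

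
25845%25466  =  379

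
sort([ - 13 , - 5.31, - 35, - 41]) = [ - 41, - 35, - 13,- 5.31 ]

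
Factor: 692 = 2^2*173^1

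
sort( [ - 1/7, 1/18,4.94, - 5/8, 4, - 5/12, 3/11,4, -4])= [ - 4, - 5/8, - 5/12, - 1/7, 1/18, 3/11, 4,4, 4.94 ]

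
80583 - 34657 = 45926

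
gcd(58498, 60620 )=2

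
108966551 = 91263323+17703228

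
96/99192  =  4/4133 = 0.00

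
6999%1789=1632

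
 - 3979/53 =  - 3979/53 = - 75.08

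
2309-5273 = -2964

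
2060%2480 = 2060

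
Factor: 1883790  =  2^1*3^3*5^1*6977^1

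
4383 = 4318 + 65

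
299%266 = 33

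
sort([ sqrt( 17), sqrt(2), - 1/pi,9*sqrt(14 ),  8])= [ - 1/pi,sqrt( 2 ), sqrt( 17) , 8,9*sqrt( 14 ) ]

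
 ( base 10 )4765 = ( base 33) 4cd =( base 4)1022131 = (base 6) 34021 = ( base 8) 11235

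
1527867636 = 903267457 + 624600179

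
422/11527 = 422/11527 = 0.04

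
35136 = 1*35136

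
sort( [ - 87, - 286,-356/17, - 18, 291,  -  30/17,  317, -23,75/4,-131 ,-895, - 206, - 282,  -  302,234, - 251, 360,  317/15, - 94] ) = [ - 895, - 302, - 286, - 282 ,- 251 , - 206, - 131, - 94, - 87, - 23,-356/17 ,  -  18, - 30/17, 75/4, 317/15, 234, 291,  317,360]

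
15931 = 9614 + 6317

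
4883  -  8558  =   - 3675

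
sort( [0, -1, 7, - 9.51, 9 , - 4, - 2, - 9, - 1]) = [ - 9.51, - 9, - 4 , - 2, - 1, - 1, 0 , 7, 9 ] 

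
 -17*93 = - 1581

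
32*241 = 7712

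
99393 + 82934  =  182327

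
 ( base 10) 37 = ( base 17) 23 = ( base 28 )19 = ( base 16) 25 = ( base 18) 21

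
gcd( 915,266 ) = 1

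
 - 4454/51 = -88 + 2/3 = - 87.33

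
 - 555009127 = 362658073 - 917667200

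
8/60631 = 8/60631 = 0.00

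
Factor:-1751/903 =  - 3^(-1)*7^ ( - 1)*17^1 * 43^ ( - 1)*103^1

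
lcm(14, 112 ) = 112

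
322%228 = 94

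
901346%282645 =53411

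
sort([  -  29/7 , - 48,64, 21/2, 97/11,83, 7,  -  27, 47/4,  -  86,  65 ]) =[ - 86, - 48 , - 27, - 29/7 , 7,97/11,21/2, 47/4, 64 , 65,83]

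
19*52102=989938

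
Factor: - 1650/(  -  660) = 5/2=2^ ( - 1) * 5^1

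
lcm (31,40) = 1240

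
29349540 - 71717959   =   - 42368419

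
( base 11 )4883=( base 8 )14357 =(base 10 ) 6383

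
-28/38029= - 28/38029 = - 0.00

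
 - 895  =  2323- 3218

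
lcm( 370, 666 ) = 3330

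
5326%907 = 791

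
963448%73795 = 4113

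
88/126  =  44/63 = 0.70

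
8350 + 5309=13659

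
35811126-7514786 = 28296340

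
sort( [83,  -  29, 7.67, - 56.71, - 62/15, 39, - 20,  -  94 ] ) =[ - 94, - 56.71, - 29, - 20,  -  62/15, 7.67,  39, 83]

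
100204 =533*188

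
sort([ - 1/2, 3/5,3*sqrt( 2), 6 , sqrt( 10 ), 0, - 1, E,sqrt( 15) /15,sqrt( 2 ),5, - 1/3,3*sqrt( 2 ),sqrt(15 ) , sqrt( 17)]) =[ - 1,  -  1/2, - 1/3, 0,sqrt (15 ) /15, 3/5, sqrt ( 2),E,sqrt ( 10), sqrt( 15 ),sqrt ( 17 ), 3*sqrt ( 2 ),  3*sqrt( 2 ),  5,6 ]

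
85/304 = 85/304=0.28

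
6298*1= 6298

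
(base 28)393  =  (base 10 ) 2607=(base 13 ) 1257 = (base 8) 5057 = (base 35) 24H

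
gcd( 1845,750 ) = 15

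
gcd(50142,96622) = 2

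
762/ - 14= - 55 + 4/7 =- 54.43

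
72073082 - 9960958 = 62112124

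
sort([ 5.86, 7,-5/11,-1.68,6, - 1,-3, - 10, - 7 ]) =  [ - 10, - 7,-3,-1.68, - 1,-5/11, 5.86 , 6 , 7]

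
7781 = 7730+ 51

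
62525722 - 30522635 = 32003087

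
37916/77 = 492 + 32/77 = 492.42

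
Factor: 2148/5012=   3/7 = 3^1*7^ ( - 1 )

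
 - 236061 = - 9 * 26229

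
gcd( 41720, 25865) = 35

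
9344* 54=504576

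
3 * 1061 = 3183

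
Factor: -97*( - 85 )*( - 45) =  - 371025 = - 3^2*5^2*17^1*97^1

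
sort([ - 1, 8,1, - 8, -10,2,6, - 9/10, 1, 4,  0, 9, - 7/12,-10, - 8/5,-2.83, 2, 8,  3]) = [ - 10,-10, - 8, - 2.83 , - 8/5,  -  1,-9/10,-7/12, 0, 1, 1,2, 2 , 3, 4, 6 , 8, 8 , 9]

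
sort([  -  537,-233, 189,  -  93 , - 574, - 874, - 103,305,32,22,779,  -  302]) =[  -  874, -574, - 537, - 302  , - 233,  -  103,-93,22,32,189,305,  779 ] 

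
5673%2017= 1639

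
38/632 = 19/316 = 0.06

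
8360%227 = 188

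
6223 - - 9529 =15752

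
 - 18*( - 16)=288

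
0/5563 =0 = 0.00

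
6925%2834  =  1257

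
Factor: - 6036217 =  - 11^1*37^1*14831^1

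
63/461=63/461  =  0.14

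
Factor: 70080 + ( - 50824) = 19256 = 2^3*29^1*83^1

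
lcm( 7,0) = 0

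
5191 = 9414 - 4223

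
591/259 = 591/259=2.28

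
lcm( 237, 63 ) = 4977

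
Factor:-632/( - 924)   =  2^1*3^( - 1)*7^( - 1)*11^( - 1) *79^1 = 158/231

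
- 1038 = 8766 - 9804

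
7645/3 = 2548 + 1/3 = 2548.33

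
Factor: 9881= 41^1*241^1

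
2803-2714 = 89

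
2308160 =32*72130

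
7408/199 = 7408/199 =37.23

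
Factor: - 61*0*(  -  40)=0 = 0^1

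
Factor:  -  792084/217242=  - 2^1*3^( - 5 )*443^1 = - 886/243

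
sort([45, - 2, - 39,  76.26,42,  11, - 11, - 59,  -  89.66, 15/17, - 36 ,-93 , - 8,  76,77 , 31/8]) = [ - 93, - 89.66,-59 , - 39,-36,-11 , - 8,  -  2, 15/17, 31/8, 11, 42, 45,  76, 76.26,77]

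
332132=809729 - 477597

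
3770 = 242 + 3528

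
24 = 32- 8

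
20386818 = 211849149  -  191462331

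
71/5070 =71/5070 = 0.01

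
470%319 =151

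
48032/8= 6004 = 6004.00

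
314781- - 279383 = 594164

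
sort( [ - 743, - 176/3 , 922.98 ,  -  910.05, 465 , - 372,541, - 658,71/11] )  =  [ - 910.05, - 743,-658 , - 372, - 176/3,71/11, 465, 541, 922.98 ]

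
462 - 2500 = - 2038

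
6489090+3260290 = 9749380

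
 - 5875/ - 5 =1175/1 = 1175.00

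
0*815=0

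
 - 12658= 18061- 30719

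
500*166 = 83000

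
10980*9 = 98820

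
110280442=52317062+57963380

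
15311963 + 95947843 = 111259806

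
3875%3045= 830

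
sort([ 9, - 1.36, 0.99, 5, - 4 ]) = [ - 4, - 1.36,0.99, 5,9] 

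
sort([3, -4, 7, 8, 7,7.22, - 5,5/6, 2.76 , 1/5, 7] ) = [ - 5 , - 4,1/5, 5/6, 2.76,3, 7, 7  ,  7, 7.22,8]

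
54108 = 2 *27054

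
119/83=1 + 36/83  =  1.43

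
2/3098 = 1/1549 = 0.00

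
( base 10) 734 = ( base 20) 1ge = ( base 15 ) 33E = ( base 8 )1336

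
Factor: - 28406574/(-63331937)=2^1*3^2*7^3*43^1*107^1*63331937^(-1 ) 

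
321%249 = 72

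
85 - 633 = -548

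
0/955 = 0=0.00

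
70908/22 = 3223 + 1/11= 3223.09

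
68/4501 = 68/4501  =  0.02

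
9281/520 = 17  +  441/520 = 17.85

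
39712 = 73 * 544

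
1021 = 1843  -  822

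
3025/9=3025/9  =  336.11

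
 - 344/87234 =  - 172/43617 = -  0.00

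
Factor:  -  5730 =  -2^1*3^1*5^1 * 191^1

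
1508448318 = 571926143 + 936522175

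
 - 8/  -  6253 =8/6253 = 0.00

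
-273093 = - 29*9417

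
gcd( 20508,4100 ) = 4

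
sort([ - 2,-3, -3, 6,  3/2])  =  [-3, - 3, - 2, 3/2,6]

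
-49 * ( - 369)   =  18081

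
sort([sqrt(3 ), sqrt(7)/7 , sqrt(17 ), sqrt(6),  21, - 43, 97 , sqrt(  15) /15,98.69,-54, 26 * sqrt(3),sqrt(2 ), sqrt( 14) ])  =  [ - 54, - 43, sqrt( 15) /15, sqrt(7 ) /7, sqrt( 2 ), sqrt( 3 ),sqrt(6), sqrt( 14), sqrt ( 17) , 21,26*sqrt ( 3),97,  98.69 ]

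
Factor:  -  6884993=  - 6884993^1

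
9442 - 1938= 7504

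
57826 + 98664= 156490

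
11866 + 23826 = 35692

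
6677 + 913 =7590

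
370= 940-570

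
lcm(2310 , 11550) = 11550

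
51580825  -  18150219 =33430606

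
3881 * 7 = 27167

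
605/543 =605/543 = 1.11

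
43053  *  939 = 40426767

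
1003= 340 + 663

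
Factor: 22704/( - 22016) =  - 2^( - 5) * 3^1 * 11^1= - 33/32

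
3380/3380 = 1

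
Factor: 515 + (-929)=  -  2^1*3^2*23^1 = - 414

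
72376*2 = 144752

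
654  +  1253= 1907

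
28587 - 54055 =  - 25468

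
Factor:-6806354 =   -  2^1*3403177^1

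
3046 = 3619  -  573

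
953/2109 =953/2109  =  0.45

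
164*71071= 11655644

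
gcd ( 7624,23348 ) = 4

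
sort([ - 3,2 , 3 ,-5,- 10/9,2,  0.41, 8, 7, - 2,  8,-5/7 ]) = [  -  5,-3, - 2,-10/9, - 5/7, 0.41, 2,  2, 3,7, 8, 8]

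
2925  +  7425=10350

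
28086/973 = 28 + 842/973 = 28.87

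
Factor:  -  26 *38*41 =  - 2^2*13^1*19^1*41^1 = - 40508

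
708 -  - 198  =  906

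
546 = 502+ 44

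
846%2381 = 846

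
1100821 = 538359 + 562462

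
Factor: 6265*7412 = 46436180 = 2^2*5^1*7^1 * 17^1*109^1*179^1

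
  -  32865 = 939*( - 35)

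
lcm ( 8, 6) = 24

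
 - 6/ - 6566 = 3/3283 = 0.00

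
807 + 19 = 826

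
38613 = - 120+38733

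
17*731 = 12427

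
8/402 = 4/201 = 0.02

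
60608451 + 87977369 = 148585820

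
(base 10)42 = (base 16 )2a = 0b101010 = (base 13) 33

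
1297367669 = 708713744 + 588653925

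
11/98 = 11/98 = 0.11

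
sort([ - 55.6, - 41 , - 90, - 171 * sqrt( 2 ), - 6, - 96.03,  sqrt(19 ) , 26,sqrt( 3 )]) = [-171* sqrt(2),  -  96.03, - 90,-55.6, - 41 ,-6, sqrt( 3), sqrt(19 ),26 ] 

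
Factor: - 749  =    -  7^1 * 107^1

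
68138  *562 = 38293556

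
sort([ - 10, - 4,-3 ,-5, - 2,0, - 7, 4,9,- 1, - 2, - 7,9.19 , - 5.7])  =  [ - 10, - 7, - 7, - 5.7, - 5, - 4, - 3 , - 2, - 2, -1,0,4,9,  9.19]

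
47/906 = 47/906 =0.05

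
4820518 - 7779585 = -2959067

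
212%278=212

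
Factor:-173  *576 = - 2^6*3^2*173^1 =- 99648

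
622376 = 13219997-12597621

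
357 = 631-274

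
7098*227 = 1611246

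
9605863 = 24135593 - 14529730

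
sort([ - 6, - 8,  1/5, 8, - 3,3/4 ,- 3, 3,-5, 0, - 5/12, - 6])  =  [ - 8,- 6,-6, - 5, - 3,-3, - 5/12,0 , 1/5 , 3/4,3, 8 ]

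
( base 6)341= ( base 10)133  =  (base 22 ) 61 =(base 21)67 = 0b10000101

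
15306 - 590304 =-574998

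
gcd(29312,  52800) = 64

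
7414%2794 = 1826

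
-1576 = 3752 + - 5328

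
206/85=2 + 36/85= 2.42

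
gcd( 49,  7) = 7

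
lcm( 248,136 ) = 4216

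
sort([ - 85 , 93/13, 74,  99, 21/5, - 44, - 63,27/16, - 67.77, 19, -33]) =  [ - 85, - 67.77, - 63, - 44, - 33, 27/16, 21/5,93/13,19, 74, 99]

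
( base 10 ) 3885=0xf2d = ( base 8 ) 7455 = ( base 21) 8H0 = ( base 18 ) bhf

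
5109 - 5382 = -273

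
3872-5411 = -1539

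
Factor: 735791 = 7^1*257^1 * 409^1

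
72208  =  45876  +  26332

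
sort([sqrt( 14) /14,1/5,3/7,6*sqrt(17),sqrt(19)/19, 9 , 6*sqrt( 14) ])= [ 1/5,sqrt(19)/19, sqrt ( 14)/14,3/7,9, 6 *sqrt (14 ),6* sqrt( 17)] 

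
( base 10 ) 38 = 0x26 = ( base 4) 212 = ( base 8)46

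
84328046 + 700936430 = 785264476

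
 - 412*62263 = -25652356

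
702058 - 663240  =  38818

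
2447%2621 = 2447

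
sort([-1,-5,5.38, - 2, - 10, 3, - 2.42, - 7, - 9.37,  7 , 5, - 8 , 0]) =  [ - 10,- 9.37, -8, - 7,-5, - 2.42,-2, - 1,0 , 3,5,5.38,7 ] 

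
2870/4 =1435/2 = 717.50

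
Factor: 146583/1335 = 549/5 = 3^2* 5^ ( - 1 )*61^1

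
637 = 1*637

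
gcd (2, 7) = 1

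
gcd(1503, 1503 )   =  1503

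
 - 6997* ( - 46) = 321862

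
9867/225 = 43 + 64/75  =  43.85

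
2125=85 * 25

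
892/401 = 2 + 90/401  =  2.22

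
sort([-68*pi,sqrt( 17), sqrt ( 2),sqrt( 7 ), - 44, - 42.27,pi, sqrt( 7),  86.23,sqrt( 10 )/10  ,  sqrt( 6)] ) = [ - 68*pi,-44, - 42.27,sqrt( 10)/10,sqrt( 2 ),sqrt (6 ),sqrt(7),sqrt( 7), pi,sqrt(17), 86.23 ]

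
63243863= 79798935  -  16555072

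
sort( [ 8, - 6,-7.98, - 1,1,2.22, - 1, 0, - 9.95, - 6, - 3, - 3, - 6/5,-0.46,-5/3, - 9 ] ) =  [ - 9.95, - 9, - 7.98,  -  6, - 6 ,-3, - 3,-5/3,- 6/5, - 1, - 1, - 0.46,0, 1 , 2.22,8 ]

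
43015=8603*5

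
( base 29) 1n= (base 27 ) 1P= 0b110100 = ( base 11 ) 48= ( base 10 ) 52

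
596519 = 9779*61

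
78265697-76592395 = 1673302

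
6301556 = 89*70804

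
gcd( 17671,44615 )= 1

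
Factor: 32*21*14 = 9408=2^6*3^1*7^2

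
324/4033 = 324/4033 = 0.08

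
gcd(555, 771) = 3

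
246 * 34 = 8364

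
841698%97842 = 58962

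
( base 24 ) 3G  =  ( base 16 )58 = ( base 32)2O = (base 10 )88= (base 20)48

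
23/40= 23/40  =  0.57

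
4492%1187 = 931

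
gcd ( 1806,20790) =42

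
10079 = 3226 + 6853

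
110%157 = 110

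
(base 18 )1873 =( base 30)9F3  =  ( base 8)20551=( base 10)8553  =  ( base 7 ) 33636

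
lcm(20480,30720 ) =61440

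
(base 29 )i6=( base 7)1353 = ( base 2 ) 1000010000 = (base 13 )318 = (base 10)528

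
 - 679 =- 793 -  - 114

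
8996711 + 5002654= 13999365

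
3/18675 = 1/6225  =  0.00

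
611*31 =18941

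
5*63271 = 316355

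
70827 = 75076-4249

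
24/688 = 3/86 = 0.03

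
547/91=6 + 1/91 = 6.01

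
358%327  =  31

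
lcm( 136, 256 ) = 4352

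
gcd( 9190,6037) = 1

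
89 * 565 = 50285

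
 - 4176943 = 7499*(  -  557)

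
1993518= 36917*54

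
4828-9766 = -4938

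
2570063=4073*631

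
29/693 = 29/693  =  0.04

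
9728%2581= 1985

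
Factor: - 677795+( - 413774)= - 19^1*73^1 * 787^1=-  1091569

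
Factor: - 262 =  - 2^1*131^1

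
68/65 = 1 + 3/65 = 1.05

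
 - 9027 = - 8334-693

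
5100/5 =1020  =  1020.00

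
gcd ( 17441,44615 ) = 1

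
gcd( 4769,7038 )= 1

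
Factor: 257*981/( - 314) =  - 252117/314 = -2^( - 1)*  3^2*109^1*157^(-1 )*257^1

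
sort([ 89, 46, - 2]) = [- 2, 46,89 ] 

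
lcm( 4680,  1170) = 4680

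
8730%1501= 1225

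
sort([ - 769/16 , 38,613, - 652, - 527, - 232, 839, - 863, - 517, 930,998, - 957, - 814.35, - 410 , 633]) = [-957, - 863, - 814.35,-652, - 527, - 517, - 410,-232, - 769/16,  38 , 613, 633, 839,930, 998 ]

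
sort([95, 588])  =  [ 95,588]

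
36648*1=36648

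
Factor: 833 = 7^2*17^1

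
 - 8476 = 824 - 9300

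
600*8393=5035800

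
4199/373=11 + 96/373 = 11.26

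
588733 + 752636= 1341369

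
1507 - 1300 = 207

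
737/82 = 737/82 = 8.99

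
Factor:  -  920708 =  - 2^2 *37^1*6221^1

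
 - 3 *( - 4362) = 13086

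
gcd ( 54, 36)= 18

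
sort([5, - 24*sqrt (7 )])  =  [ - 24* sqrt(7), 5]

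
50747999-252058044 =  -201310045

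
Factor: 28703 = 28703^1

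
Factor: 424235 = 5^1*7^1*17^1*23^1*31^1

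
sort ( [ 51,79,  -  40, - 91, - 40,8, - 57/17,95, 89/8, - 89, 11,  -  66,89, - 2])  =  [ - 91,- 89 , - 66, - 40, - 40, - 57/17 , - 2, 8 , 11,  89/8,51,79,89, 95 ]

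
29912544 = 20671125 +9241419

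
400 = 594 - 194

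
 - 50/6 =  - 25/3= - 8.33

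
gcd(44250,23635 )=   5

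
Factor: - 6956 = -2^2*37^1*47^1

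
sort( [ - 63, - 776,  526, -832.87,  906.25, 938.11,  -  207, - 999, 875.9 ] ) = [  -  999 , - 832.87, - 776, - 207, - 63, 526, 875.9,906.25,938.11]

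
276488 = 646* 428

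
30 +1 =31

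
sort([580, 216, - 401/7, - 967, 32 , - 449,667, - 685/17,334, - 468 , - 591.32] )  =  [ - 967, - 591.32, - 468, - 449,-401/7 , - 685/17, 32, 216, 334, 580, 667 ]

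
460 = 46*10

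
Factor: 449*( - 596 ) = - 267604= - 2^2*149^1*449^1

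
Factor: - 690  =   - 2^1 * 3^1 * 5^1*23^1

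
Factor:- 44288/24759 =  - 2^8*3^(-3) * 7^( - 1 )*131^(  -  1 ) * 173^1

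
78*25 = 1950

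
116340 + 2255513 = 2371853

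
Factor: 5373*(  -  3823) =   -  3^3 * 199^1*3823^1 = - 20540979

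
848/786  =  1 + 31/393 = 1.08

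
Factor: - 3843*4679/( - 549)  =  32753= 7^1*4679^1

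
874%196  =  90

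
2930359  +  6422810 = 9353169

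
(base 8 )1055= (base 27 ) kh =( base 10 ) 557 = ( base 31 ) hu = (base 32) HD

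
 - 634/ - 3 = 634/3 = 211.33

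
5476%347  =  271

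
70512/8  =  8814 = 8814.00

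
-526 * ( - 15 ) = 7890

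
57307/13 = 4408 + 3/13  =  4408.23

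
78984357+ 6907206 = 85891563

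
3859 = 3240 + 619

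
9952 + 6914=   16866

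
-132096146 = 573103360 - 705199506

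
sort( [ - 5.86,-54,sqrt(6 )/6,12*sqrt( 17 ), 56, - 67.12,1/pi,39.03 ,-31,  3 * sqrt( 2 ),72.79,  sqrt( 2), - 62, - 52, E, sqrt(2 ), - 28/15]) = [-67.12,-62  , - 54 , - 52,-31, - 5.86, - 28/15,1/pi, sqrt( 6) /6  ,  sqrt(  2 ),sqrt(2),E, 3*sqrt( 2 ), 39.03,12*sqrt( 17 ),56,72.79]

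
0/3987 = 0 = 0.00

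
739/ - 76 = -739/76 =- 9.72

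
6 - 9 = -3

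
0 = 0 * 62199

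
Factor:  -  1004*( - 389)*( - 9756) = -3810264336 = - 2^4*3^2*251^1*271^1* 389^1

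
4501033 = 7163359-2662326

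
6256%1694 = 1174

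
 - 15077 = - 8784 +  - 6293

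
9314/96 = 4657/48 = 97.02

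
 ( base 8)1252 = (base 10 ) 682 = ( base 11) 570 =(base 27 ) p7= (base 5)10212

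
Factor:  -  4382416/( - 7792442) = 2191208/3896221 = 2^3 * 7^(  -  1 ) * 199^(-1 )*2797^ (- 1)*273901^1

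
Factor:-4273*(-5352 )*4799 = 109748791704 = 2^3 * 3^1 * 223^1 * 4273^1*4799^1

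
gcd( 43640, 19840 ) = 40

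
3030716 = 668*4537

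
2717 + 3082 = 5799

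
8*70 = 560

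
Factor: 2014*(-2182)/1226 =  - 2^1 * 19^1 * 53^1 * 613^( - 1 )*1091^1 = - 2197274/613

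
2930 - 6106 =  - 3176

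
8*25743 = 205944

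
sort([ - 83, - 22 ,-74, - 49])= [ - 83, - 74, - 49, - 22]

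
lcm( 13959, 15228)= 167508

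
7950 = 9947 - 1997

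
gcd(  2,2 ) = 2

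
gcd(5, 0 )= 5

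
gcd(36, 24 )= 12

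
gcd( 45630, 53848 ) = 2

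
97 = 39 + 58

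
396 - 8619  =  -8223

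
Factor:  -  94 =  - 2^1*47^1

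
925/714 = 1 + 211/714 = 1.30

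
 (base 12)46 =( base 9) 60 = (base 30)1O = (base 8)66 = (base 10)54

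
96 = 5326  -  5230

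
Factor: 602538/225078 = 7^(-1) * 23^(-1 )*431^1 = 431/161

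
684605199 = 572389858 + 112215341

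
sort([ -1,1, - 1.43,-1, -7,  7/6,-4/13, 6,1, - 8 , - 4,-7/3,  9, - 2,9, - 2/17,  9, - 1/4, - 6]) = [- 8,-7,-6, - 4,  -  7/3,  -  2 ,-1.43,-1,-1, - 4/13,-1/4, - 2/17, 1,1,7/6 , 6, 9, 9, 9]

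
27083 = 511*53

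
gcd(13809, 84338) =1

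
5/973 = 5/973 = 0.01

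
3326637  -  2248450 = 1078187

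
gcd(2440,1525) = 305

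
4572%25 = 22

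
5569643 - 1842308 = 3727335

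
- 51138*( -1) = 51138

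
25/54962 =25/54962 = 0.00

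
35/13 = 2 + 9/13 = 2.69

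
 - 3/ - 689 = 3/689  =  0.00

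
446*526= 234596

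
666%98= 78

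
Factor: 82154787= 3^1 * 11^1*13^2*14731^1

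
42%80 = 42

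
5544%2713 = 118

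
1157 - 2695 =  - 1538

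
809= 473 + 336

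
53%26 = 1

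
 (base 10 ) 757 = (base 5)11012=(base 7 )2131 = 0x2f5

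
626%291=44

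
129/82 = 129/82 = 1.57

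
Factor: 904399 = 904399^1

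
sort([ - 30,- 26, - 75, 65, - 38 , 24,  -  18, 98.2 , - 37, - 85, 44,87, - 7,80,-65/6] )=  [  -  85,- 75, - 38,-37, - 30,-26,-18,-65/6 ,-7, 24, 44 , 65, 80,87, 98.2]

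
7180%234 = 160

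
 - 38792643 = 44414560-83207203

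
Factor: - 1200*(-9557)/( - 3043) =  - 11468400/3043 = - 2^4*3^1*5^2*17^(-1)*19^1 * 179^( - 1)*503^1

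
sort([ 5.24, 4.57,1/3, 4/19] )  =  [ 4/19, 1/3, 4.57,  5.24 ] 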